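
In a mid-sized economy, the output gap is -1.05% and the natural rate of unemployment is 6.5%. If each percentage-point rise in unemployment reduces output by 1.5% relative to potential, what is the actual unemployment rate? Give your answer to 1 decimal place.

7.2%

From Okun's law, u - u* = -(output gap)/β = -(-1.05)/1.5 = 0.7 points.
So u = 6.5 + 0.7 = 7.2%.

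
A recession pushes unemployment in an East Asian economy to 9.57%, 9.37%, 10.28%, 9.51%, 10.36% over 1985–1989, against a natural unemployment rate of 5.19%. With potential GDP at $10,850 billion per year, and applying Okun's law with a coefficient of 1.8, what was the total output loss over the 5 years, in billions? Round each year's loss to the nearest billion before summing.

Year 1985: gap = -1.8 × (9.57 - 5.19) = -7.884%, loss ≈ 10850 × 7.884/100 ≈ 855.
Year 1986: gap = -1.8 × (9.37 - 5.19) = -7.524%, loss ≈ 10850 × 7.524/100 ≈ 816.
Year 1987: gap = -1.8 × (10.28 - 5.19) = -9.162%, loss ≈ 10850 × 9.162/100 ≈ 994.
Year 1988: gap = -1.8 × (9.51 - 5.19) = -7.776%, loss ≈ 10850 × 7.776/100 ≈ 844.
Year 1989: gap = -1.8 × (10.36 - 5.19) = -9.306%, loss ≈ 10850 × 9.306/100 ≈ 1010.
Total lost output = 855 + 816 + 994 + 844 + 1010 = 4519 billion.

$4,519 billion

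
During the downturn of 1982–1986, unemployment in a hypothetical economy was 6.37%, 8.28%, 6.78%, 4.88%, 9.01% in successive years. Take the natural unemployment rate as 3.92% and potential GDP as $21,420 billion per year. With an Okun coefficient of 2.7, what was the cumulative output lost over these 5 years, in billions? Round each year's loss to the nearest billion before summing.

$9,092 billion

Year 1982: gap = -2.7 × (6.37 - 3.92) = -6.615%, loss ≈ 21420 × 6.615/100 ≈ 1417.
Year 1983: gap = -2.7 × (8.28 - 3.92) = -11.772%, loss ≈ 21420 × 11.772/100 ≈ 2522.
Year 1984: gap = -2.7 × (6.78 - 3.92) = -7.722%, loss ≈ 21420 × 7.722/100 ≈ 1654.
Year 1985: gap = -2.7 × (4.88 - 3.92) = -2.592%, loss ≈ 21420 × 2.592/100 ≈ 555.
Year 1986: gap = -2.7 × (9.01 - 3.92) = -13.743%, loss ≈ 21420 × 13.743/100 ≈ 2944.
Total lost output = 1417 + 2522 + 1654 + 555 + 2944 = 9092 billion.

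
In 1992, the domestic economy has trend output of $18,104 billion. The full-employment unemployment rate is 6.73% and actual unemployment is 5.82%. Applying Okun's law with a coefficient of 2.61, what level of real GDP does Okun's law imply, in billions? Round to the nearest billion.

$18,534 billion

Unemployment gap = 5.82 - 6.73 = -0.91 points, so the output gap is -2.61 × (-0.91) = 2.3751%.
Actual GDP = 18104 × (1 + 2.3751/100) = 18104 × 1.023751 ≈ 18534 billion.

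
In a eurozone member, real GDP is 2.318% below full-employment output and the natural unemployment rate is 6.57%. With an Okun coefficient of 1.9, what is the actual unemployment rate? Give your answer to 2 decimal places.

7.79%

From Okun's law, u - u* = -(output gap)/β = -(-2.318)/1.9 = 1.22 points.
So u = 6.57 + 1.22 = 7.79%.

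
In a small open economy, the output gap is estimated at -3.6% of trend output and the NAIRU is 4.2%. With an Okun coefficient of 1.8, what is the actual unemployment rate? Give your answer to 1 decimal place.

6.2%

From Okun's law, u - u* = -(output gap)/β = -(-3.6)/1.8 = 2 points.
So u = 4.2 + 2 = 6.2%.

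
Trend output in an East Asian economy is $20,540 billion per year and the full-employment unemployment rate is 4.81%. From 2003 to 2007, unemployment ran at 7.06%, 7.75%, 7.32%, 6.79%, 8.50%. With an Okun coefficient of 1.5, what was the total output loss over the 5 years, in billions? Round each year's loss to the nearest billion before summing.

$4,119 billion

Year 2003: gap = -1.5 × (7.06 - 4.81) = -3.375%, loss ≈ 20540 × 3.375/100 ≈ 693.
Year 2004: gap = -1.5 × (7.75 - 4.81) = -4.41%, loss ≈ 20540 × 4.41/100 ≈ 906.
Year 2005: gap = -1.5 × (7.32 - 4.81) = -3.765%, loss ≈ 20540 × 3.765/100 ≈ 773.
Year 2006: gap = -1.5 × (6.79 - 4.81) = -2.97%, loss ≈ 20540 × 2.97/100 ≈ 610.
Year 2007: gap = -1.5 × (8.5 - 4.81) = -5.535%, loss ≈ 20540 × 5.535/100 ≈ 1137.
Total lost output = 693 + 906 + 773 + 610 + 1137 = 4119 billion.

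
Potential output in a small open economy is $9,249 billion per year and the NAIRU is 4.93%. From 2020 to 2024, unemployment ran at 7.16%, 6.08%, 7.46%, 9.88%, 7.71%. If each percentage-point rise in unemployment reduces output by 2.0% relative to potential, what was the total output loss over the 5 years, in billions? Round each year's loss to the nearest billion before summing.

$2,524 billion

Year 2020: gap = -2.0 × (7.16 - 4.93) = -4.46%, loss ≈ 9249 × 4.46/100 ≈ 413.
Year 2021: gap = -2.0 × (6.08 - 4.93) = -2.3%, loss ≈ 9249 × 2.3/100 ≈ 213.
Year 2022: gap = -2.0 × (7.46 - 4.93) = -5.06%, loss ≈ 9249 × 5.06/100 ≈ 468.
Year 2023: gap = -2.0 × (9.88 - 4.93) = -9.9%, loss ≈ 9249 × 9.9/100 ≈ 916.
Year 2024: gap = -2.0 × (7.71 - 4.93) = -5.56%, loss ≈ 9249 × 5.56/100 ≈ 514.
Total lost output = 413 + 213 + 468 + 916 + 514 = 2524 billion.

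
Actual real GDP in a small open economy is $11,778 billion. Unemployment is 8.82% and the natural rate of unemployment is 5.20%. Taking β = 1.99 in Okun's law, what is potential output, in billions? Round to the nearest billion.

$12,692 billion

Unemployment gap = 8.82 - 5.2 = 3.62 points, so output gap = -1.99 × 3.62 = -7.2038%.
Since Y = Y* × (1 + gap/100), Y* = 11778/0.927962 ≈ 12692 billion.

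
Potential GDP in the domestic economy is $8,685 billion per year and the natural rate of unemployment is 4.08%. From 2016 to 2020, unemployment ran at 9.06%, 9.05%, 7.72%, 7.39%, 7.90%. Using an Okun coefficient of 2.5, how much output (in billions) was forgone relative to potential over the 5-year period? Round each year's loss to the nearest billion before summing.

Year 2016: gap = -2.5 × (9.06 - 4.08) = -12.45%, loss ≈ 8685 × 12.45/100 ≈ 1081.
Year 2017: gap = -2.5 × (9.05 - 4.08) = -12.425%, loss ≈ 8685 × 12.425/100 ≈ 1079.
Year 2018: gap = -2.5 × (7.72 - 4.08) = -9.1%, loss ≈ 8685 × 9.1/100 ≈ 790.
Year 2019: gap = -2.5 × (7.39 - 4.08) = -8.275%, loss ≈ 8685 × 8.275/100 ≈ 719.
Year 2020: gap = -2.5 × (7.9 - 4.08) = -9.55%, loss ≈ 8685 × 9.55/100 ≈ 829.
Total lost output = 1081 + 1079 + 790 + 719 + 829 = 4498 billion.

$4,498 billion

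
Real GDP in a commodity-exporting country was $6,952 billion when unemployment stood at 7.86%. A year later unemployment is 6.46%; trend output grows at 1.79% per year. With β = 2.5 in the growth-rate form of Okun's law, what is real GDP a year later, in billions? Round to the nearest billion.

Δu = 6.46 - 7.86 = -1.4 points.
Okun's law (growth form): g_Y = g_Y* - β × Δu = 1.79 - 2.5 × (-1.40) = 1.79 + 3.5 = 5.29%.
Real GDP in the next year = 6952 × (1 + 5.29/100) = 6952 × 1.0529 ≈ 7320 billion.

$7,320 billion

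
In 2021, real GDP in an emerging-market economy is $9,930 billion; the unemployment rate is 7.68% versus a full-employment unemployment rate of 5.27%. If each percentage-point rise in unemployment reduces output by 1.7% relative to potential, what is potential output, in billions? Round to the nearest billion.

Unemployment gap = 7.68 - 5.27 = 2.41 points, so output gap = -1.7 × 2.41 = -4.097%.
Since Y = Y* × (1 + gap/100), Y* = 9930/0.95903 ≈ 10354 billion.

$10,354 billion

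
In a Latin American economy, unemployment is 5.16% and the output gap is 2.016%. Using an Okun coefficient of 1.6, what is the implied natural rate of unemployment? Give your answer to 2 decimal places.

From Okun's law, u - u* = -(output gap)/β = -(2.016)/1.6 = -1.26 points.
So u* = 5.16 + 1.26 = 6.42%.

6.42%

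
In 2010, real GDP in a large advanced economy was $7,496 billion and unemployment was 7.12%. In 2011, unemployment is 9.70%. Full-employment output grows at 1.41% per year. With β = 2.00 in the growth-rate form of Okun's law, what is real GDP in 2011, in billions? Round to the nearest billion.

$7,215 billion

Δu = 9.7 - 7.12 = 2.58 points.
Okun's law (growth form): g_Y = g_Y* - β × Δu = 1.41 - 2.00 × (2.58) = 1.41 - 5.16 = -3.75%.
Real GDP in the next year = 7496 × (1 - 3.75/100) = 7496 × 0.9625 ≈ 7215 billion.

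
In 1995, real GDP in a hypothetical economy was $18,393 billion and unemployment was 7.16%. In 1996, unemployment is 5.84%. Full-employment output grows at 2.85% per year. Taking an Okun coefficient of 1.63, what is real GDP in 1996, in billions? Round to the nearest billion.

$19,313 billion

Δu = 5.84 - 7.16 = -1.32 points.
Okun's law (growth form): g_Y = g_Y* - β × Δu = 2.85 - 1.63 × (-1.32) = 2.85 + 2.1516 = 5.0016%.
Real GDP in the next year = 18393 × (1 + 5.0016/100) = 18393 × 1.050016 ≈ 19313 billion.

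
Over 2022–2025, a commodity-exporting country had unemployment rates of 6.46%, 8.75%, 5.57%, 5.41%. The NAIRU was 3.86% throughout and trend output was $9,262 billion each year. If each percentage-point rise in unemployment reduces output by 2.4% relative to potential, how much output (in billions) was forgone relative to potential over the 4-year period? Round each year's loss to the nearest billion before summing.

Year 2022: gap = -2.4 × (6.46 - 3.86) = -6.24%, loss ≈ 9262 × 6.24/100 ≈ 578.
Year 2023: gap = -2.4 × (8.75 - 3.86) = -11.736%, loss ≈ 9262 × 11.736/100 ≈ 1087.
Year 2024: gap = -2.4 × (5.57 - 3.86) = -4.104%, loss ≈ 9262 × 4.104/100 ≈ 380.
Year 2025: gap = -2.4 × (5.41 - 3.86) = -3.72%, loss ≈ 9262 × 3.72/100 ≈ 345.
Total lost output = 578 + 1087 + 380 + 345 = 2390 billion.

$2,390 billion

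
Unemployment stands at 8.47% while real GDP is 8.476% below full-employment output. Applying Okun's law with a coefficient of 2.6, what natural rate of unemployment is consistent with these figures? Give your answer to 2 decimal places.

5.21%

From Okun's law, u - u* = -(output gap)/β = -(-8.476)/2.6 = 3.26 points.
So u* = 8.47 - 3.26 = 5.21%.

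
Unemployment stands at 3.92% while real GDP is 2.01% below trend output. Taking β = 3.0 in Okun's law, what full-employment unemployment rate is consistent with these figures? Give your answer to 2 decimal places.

3.25%

From Okun's law, u - u* = -(output gap)/β = -(-2.01)/3.0 = 0.67 points.
So u* = 3.92 - 0.67 = 3.25%.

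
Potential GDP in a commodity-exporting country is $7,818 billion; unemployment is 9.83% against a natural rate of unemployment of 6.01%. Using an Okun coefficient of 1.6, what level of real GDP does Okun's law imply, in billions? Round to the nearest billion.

$7,340 billion

Unemployment gap = 9.83 - 6.01 = 3.82 points, so the output gap is -1.6 × 3.82 = -6.112%.
Actual GDP = 7818 × (1 - 6.112/100) = 7818 × 0.93888 ≈ 7340 billion.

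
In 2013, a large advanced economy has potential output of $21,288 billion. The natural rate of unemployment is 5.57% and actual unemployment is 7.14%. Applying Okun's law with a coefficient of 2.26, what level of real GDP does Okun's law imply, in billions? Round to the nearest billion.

Unemployment gap = 7.14 - 5.57 = 1.57 points, so the output gap is -2.26 × 1.57 = -3.5482%.
Actual GDP = 21288 × (1 - 3.5482/100) = 21288 × 0.964518 ≈ 20533 billion.

$20,533 billion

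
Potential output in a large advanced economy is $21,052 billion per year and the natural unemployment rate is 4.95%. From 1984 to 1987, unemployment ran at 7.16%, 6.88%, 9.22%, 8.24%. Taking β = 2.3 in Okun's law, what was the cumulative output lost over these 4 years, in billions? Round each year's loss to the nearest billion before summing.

$5,665 billion

Year 1984: gap = -2.3 × (7.16 - 4.95) = -5.083%, loss ≈ 21052 × 5.083/100 ≈ 1070.
Year 1985: gap = -2.3 × (6.88 - 4.95) = -4.439%, loss ≈ 21052 × 4.439/100 ≈ 934.
Year 1986: gap = -2.3 × (9.22 - 4.95) = -9.821%, loss ≈ 21052 × 9.821/100 ≈ 2068.
Year 1987: gap = -2.3 × (8.24 - 4.95) = -7.567%, loss ≈ 21052 × 7.567/100 ≈ 1593.
Total lost output = 1070 + 934 + 2068 + 1593 = 5665 billion.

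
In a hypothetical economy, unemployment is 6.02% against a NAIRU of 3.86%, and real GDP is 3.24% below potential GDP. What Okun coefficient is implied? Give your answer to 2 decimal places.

Okun's law: output gap = -β × (u - u*).
-3.24 = -β × (6.02 - 3.86) = -β × 2.16, so β = 3.24/2.16 = 1.50.

β ≈ 1.50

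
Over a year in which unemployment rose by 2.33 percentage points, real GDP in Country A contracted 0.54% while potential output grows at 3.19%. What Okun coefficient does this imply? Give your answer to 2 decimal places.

β ≈ 1.60

Growth form: g_Y = g_Y* - β × Δu, so β = (g_Y* - g_Y)/Δu.
β = (3.19 + 0.54)/2.33 = 3.73/2.33 = 1.60.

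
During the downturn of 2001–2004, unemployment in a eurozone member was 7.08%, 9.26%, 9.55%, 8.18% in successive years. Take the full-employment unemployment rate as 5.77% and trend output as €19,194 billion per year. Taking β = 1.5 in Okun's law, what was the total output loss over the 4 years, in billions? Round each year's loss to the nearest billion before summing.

€3,164 billion

Year 2001: gap = -1.5 × (7.08 - 5.77) = -1.965%, loss ≈ 19194 × 1.965/100 ≈ 377.
Year 2002: gap = -1.5 × (9.26 - 5.77) = -5.235%, loss ≈ 19194 × 5.235/100 ≈ 1005.
Year 2003: gap = -1.5 × (9.55 - 5.77) = -5.67%, loss ≈ 19194 × 5.67/100 ≈ 1088.
Year 2004: gap = -1.5 × (8.18 - 5.77) = -3.615%, loss ≈ 19194 × 3.615/100 ≈ 694.
Total lost output = 377 + 1005 + 1088 + 694 = 3164 billion.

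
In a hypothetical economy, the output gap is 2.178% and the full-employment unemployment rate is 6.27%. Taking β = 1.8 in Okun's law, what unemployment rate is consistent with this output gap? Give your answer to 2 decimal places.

5.06%

From Okun's law, u - u* = -(output gap)/β = -(2.178)/1.8 = -1.21 points.
So u = 6.27 - 1.21 = 5.06%.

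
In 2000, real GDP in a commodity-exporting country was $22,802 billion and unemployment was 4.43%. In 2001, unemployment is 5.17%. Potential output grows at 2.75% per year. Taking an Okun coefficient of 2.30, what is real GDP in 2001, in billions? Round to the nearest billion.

Δu = 5.17 - 4.43 = 0.74 points.
Okun's law (growth form): g_Y = g_Y* - β × Δu = 2.75 - 2.30 × (0.74) = 2.75 - 1.702 = 1.048%.
Real GDP in the next year = 22802 × (1 + 1.048/100) = 22802 × 1.01048 ≈ 23041 billion.

$23,041 billion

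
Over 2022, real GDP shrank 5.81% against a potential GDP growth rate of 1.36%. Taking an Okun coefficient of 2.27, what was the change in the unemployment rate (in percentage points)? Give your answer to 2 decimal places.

Growth-rate Okun's law: g_Y = g_Y* - β × Δu, so Δu = (g_Y* - g_Y)/β.
Δu = (1.36 + 5.81)/2.27 = 7.17/2.27 = 3.16 percentage points.

3.16 percentage points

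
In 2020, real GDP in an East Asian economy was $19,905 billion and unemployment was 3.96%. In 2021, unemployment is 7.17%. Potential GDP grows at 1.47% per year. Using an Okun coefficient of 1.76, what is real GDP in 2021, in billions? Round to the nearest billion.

$19,073 billion

Δu = 7.17 - 3.96 = 3.21 points.
Okun's law (growth form): g_Y = g_Y* - β × Δu = 1.47 - 1.76 × (3.21) = 1.47 - 5.6496 = -4.1796%.
Real GDP in the next year = 19905 × (1 - 4.1796/100) = 19905 × 0.958204 ≈ 19073 billion.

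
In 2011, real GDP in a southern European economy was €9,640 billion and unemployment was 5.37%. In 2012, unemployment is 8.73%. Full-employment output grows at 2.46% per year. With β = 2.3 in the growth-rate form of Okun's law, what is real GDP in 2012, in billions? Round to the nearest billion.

€9,132 billion

Δu = 8.73 - 5.37 = 3.36 points.
Okun's law (growth form): g_Y = g_Y* - β × Δu = 2.46 - 2.3 × (3.36) = 2.46 - 7.728 = -5.268%.
Real GDP in the next year = 9640 × (1 - 5.268/100) = 9640 × 0.94732 ≈ 9132 billion.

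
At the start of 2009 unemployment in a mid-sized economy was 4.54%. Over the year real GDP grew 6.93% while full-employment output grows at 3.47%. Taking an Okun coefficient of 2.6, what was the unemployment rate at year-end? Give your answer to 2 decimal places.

Growth-rate Okun's law: g_Y = g_Y* - β × Δu, so Δu = (g_Y* - g_Y)/β.
Δu = (3.47 - 6.93)/2.6 = -3.46/2.6 = -1.33 percentage points.
Year-end unemployment = 4.54 - 1.33 = 3.21%.

3.21%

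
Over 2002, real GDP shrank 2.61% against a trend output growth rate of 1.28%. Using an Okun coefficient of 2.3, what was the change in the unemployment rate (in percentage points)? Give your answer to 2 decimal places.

Growth-rate Okun's law: g_Y = g_Y* - β × Δu, so Δu = (g_Y* - g_Y)/β.
Δu = (1.28 + 2.61)/2.3 = 3.89/2.3 = 1.69 percentage points.

1.69 percentage points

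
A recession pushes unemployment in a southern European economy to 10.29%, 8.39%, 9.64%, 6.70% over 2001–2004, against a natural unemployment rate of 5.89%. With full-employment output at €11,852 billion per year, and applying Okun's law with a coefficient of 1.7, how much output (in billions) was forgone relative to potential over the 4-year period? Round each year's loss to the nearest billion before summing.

Year 2001: gap = -1.7 × (10.29 - 5.89) = -7.48%, loss ≈ 11852 × 7.48/100 ≈ 887.
Year 2002: gap = -1.7 × (8.39 - 5.89) = -4.25%, loss ≈ 11852 × 4.25/100 ≈ 504.
Year 2003: gap = -1.7 × (9.64 - 5.89) = -6.375%, loss ≈ 11852 × 6.375/100 ≈ 756.
Year 2004: gap = -1.7 × (6.7 - 5.89) = -1.377%, loss ≈ 11852 × 1.377/100 ≈ 163.
Total lost output = 887 + 504 + 756 + 163 = 2310 billion.

€2,310 billion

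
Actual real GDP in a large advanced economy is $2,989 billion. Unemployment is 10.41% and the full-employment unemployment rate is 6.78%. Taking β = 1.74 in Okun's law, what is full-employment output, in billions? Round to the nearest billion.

$3,191 billion

Unemployment gap = 10.41 - 6.78 = 3.63 points, so output gap = -1.74 × 3.63 = -6.3162%.
Since Y = Y* × (1 + gap/100), Y* = 2989/0.936838 ≈ 3191 billion.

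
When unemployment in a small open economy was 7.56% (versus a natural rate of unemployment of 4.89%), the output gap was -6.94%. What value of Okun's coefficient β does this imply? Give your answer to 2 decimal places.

Okun's law: output gap = -β × (u - u*).
-6.94 = -β × (7.56 - 4.89) = -β × 2.67, so β = 6.94/2.67 = 2.60.

β ≈ 2.60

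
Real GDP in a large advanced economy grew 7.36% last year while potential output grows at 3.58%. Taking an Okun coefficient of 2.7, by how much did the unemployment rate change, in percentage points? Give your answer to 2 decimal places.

-1.40 percentage points

Growth-rate Okun's law: g_Y = g_Y* - β × Δu, so Δu = (g_Y* - g_Y)/β.
Δu = (3.58 - 7.36)/2.7 = -3.78/2.7 = -1.40 percentage points.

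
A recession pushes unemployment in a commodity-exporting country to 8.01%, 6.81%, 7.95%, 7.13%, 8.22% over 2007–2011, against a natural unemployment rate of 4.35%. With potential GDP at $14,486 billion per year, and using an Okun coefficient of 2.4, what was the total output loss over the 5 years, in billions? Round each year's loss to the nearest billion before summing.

$5,691 billion

Year 2007: gap = -2.4 × (8.01 - 4.35) = -8.784%, loss ≈ 14486 × 8.784/100 ≈ 1272.
Year 2008: gap = -2.4 × (6.81 - 4.35) = -5.904%, loss ≈ 14486 × 5.904/100 ≈ 855.
Year 2009: gap = -2.4 × (7.95 - 4.35) = -8.64%, loss ≈ 14486 × 8.64/100 ≈ 1252.
Year 2010: gap = -2.4 × (7.13 - 4.35) = -6.672%, loss ≈ 14486 × 6.672/100 ≈ 967.
Year 2011: gap = -2.4 × (8.22 - 4.35) = -9.288%, loss ≈ 14486 × 9.288/100 ≈ 1345.
Total lost output = 1272 + 855 + 1252 + 967 + 1345 = 5691 billion.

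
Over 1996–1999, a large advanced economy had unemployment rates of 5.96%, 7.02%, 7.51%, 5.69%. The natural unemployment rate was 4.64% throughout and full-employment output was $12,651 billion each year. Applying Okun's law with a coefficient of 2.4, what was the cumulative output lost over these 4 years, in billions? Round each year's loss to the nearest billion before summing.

$2,314 billion

Year 1996: gap = -2.4 × (5.96 - 4.64) = -3.168%, loss ≈ 12651 × 3.168/100 ≈ 401.
Year 1997: gap = -2.4 × (7.02 - 4.64) = -5.712%, loss ≈ 12651 × 5.712/100 ≈ 723.
Year 1998: gap = -2.4 × (7.51 - 4.64) = -6.888%, loss ≈ 12651 × 6.888/100 ≈ 871.
Year 1999: gap = -2.4 × (5.69 - 4.64) = -2.52%, loss ≈ 12651 × 2.52/100 ≈ 319.
Total lost output = 401 + 723 + 871 + 319 = 2314 billion.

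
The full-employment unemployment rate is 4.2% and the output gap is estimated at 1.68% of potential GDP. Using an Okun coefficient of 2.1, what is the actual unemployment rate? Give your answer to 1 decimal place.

3.4%

From Okun's law, u - u* = -(output gap)/β = -(1.68)/2.1 = -0.8 points.
So u = 4.2 - 0.8 = 3.4%.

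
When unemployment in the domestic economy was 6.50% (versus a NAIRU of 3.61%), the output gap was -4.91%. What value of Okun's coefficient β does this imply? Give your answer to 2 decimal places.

β ≈ 1.70

Okun's law: output gap = -β × (u - u*).
-4.91 = -β × (6.5 - 3.61) = -β × 2.89, so β = 4.91/2.89 = 1.70.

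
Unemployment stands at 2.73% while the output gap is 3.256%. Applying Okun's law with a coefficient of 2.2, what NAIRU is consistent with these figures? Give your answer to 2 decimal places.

From Okun's law, u - u* = -(output gap)/β = -(3.256)/2.2 = -1.48 points.
So u* = 2.73 + 1.48 = 4.21%.

4.21%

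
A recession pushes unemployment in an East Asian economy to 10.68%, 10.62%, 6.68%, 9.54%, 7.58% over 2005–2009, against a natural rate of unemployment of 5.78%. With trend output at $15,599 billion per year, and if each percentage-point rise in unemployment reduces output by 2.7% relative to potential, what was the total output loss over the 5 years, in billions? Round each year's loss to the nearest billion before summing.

Year 2005: gap = -2.7 × (10.68 - 5.78) = -13.23%, loss ≈ 15599 × 13.23/100 ≈ 2064.
Year 2006: gap = -2.7 × (10.62 - 5.78) = -13.068%, loss ≈ 15599 × 13.068/100 ≈ 2038.
Year 2007: gap = -2.7 × (6.68 - 5.78) = -2.43%, loss ≈ 15599 × 2.43/100 ≈ 379.
Year 2008: gap = -2.7 × (9.54 - 5.78) = -10.152%, loss ≈ 15599 × 10.152/100 ≈ 1584.
Year 2009: gap = -2.7 × (7.58 - 5.78) = -4.86%, loss ≈ 15599 × 4.86/100 ≈ 758.
Total lost output = 2064 + 2038 + 379 + 1584 + 758 = 6823 billion.

$6,823 billion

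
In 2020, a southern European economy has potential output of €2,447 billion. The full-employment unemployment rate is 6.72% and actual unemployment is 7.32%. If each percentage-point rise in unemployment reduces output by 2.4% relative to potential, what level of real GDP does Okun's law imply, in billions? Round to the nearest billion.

€2,412 billion

Unemployment gap = 7.32 - 6.72 = 0.6 points, so the output gap is -2.4 × 0.6 = -1.44%.
Actual GDP = 2447 × (1 - 1.44/100) = 2447 × 0.9856 ≈ 2412 billion.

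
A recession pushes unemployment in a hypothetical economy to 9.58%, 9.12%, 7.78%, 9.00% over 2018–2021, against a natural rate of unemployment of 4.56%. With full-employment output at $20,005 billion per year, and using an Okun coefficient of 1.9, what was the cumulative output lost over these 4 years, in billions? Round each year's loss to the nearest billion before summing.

Year 2018: gap = -1.9 × (9.58 - 4.56) = -9.538%, loss ≈ 20005 × 9.538/100 ≈ 1908.
Year 2019: gap = -1.9 × (9.12 - 4.56) = -8.664%, loss ≈ 20005 × 8.664/100 ≈ 1733.
Year 2020: gap = -1.9 × (7.78 - 4.56) = -6.118%, loss ≈ 20005 × 6.118/100 ≈ 1224.
Year 2021: gap = -1.9 × (9 - 4.56) = -8.436%, loss ≈ 20005 × 8.436/100 ≈ 1688.
Total lost output = 1908 + 1733 + 1224 + 1688 = 6553 billion.

$6,553 billion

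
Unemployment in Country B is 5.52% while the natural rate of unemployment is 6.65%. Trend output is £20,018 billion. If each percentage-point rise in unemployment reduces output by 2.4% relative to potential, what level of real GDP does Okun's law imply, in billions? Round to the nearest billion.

Unemployment gap = 5.52 - 6.65 = -1.13 points, so the output gap is -2.4 × (-1.13) = 2.712%.
Actual GDP = 20018 × (1 + 2.712/100) = 20018 × 1.02712 ≈ 20561 billion.

£20,561 billion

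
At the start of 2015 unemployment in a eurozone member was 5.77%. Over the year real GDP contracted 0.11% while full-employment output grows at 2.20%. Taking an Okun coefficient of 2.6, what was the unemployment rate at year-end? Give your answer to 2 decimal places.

6.66%

Growth-rate Okun's law: g_Y = g_Y* - β × Δu, so Δu = (g_Y* - g_Y)/β.
Δu = (2.2 + 0.11)/2.6 = 2.31/2.6 = 0.89 percentage points.
Year-end unemployment = 5.77 + 0.89 = 6.66%.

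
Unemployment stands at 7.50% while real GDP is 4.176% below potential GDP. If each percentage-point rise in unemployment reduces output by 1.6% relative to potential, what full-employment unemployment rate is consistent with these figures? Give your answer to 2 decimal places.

4.89%

From Okun's law, u - u* = -(output gap)/β = -(-4.176)/1.6 = 2.61 points.
So u* = 7.5 - 2.61 = 4.89%.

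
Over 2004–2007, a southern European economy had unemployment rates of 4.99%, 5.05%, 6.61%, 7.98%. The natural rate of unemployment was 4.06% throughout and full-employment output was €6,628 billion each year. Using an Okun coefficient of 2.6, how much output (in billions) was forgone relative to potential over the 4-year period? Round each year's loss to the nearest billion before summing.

Year 2004: gap = -2.6 × (4.99 - 4.06) = -2.418%, loss ≈ 6628 × 2.418/100 ≈ 160.
Year 2005: gap = -2.6 × (5.05 - 4.06) = -2.574%, loss ≈ 6628 × 2.574/100 ≈ 171.
Year 2006: gap = -2.6 × (6.61 - 4.06) = -6.63%, loss ≈ 6628 × 6.63/100 ≈ 439.
Year 2007: gap = -2.6 × (7.98 - 4.06) = -10.192%, loss ≈ 6628 × 10.192/100 ≈ 676.
Total lost output = 160 + 171 + 439 + 676 = 1446 billion.

€1,446 billion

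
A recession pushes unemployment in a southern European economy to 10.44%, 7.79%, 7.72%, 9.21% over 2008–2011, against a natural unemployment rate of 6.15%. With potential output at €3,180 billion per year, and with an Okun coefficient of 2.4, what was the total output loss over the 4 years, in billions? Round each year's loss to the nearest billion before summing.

Year 2008: gap = -2.4 × (10.44 - 6.15) = -10.296%, loss ≈ 3180 × 10.296/100 ≈ 327.
Year 2009: gap = -2.4 × (7.79 - 6.15) = -3.936%, loss ≈ 3180 × 3.936/100 ≈ 125.
Year 2010: gap = -2.4 × (7.72 - 6.15) = -3.768%, loss ≈ 3180 × 3.768/100 ≈ 120.
Year 2011: gap = -2.4 × (9.21 - 6.15) = -7.344%, loss ≈ 3180 × 7.344/100 ≈ 234.
Total lost output = 327 + 125 + 120 + 234 = 806 billion.

€806 billion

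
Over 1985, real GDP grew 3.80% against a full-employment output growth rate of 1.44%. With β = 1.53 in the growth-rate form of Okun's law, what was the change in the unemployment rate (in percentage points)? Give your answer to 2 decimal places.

-1.54 percentage points

Growth-rate Okun's law: g_Y = g_Y* - β × Δu, so Δu = (g_Y* - g_Y)/β.
Δu = (1.44 - 3.8)/1.53 = -2.36/1.53 = -1.54 percentage points.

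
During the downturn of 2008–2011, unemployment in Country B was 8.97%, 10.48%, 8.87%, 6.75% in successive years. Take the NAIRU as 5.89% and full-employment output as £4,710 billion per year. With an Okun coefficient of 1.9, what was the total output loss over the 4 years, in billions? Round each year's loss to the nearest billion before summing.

£1,031 billion

Year 2008: gap = -1.9 × (8.97 - 5.89) = -5.852%, loss ≈ 4710 × 5.852/100 ≈ 276.
Year 2009: gap = -1.9 × (10.48 - 5.89) = -8.721%, loss ≈ 4710 × 8.721/100 ≈ 411.
Year 2010: gap = -1.9 × (8.87 - 5.89) = -5.662%, loss ≈ 4710 × 5.662/100 ≈ 267.
Year 2011: gap = -1.9 × (6.75 - 5.89) = -1.634%, loss ≈ 4710 × 1.634/100 ≈ 77.
Total lost output = 276 + 411 + 267 + 77 = 1031 billion.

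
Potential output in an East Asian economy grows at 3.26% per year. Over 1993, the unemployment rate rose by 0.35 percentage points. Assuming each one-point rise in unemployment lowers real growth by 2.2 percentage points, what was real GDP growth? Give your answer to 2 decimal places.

2.49%

Growth-rate Okun's law: g_Y = g_Y* - β × Δu.
g_Y = 3.26 - 2.2 × (0.35) = 3.26 - 0.77 = 2.49%, i.e. 2.49% to 2 d.p.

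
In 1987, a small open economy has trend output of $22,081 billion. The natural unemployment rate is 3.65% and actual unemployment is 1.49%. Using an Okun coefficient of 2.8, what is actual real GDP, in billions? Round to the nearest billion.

$23,416 billion

Unemployment gap = 1.49 - 3.65 = -2.16 points, so the output gap is -2.8 × (-2.16) = 6.048%.
Actual GDP = 22081 × (1 + 6.048/100) = 22081 × 1.06048 ≈ 23416 billion.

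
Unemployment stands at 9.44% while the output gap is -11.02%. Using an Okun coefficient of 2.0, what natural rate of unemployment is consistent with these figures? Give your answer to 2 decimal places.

3.93%

From Okun's law, u - u* = -(output gap)/β = -(-11.02)/2.0 = 5.51 points.
So u* = 9.44 - 5.51 = 3.93%.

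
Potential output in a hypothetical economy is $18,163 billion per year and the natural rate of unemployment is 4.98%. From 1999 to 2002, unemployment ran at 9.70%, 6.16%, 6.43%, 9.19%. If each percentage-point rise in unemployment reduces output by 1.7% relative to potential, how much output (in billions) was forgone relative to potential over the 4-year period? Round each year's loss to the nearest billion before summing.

Year 1999: gap = -1.7 × (9.7 - 4.98) = -8.024%, loss ≈ 18163 × 8.024/100 ≈ 1457.
Year 2000: gap = -1.7 × (6.16 - 4.98) = -2.006%, loss ≈ 18163 × 2.006/100 ≈ 364.
Year 2001: gap = -1.7 × (6.43 - 4.98) = -2.465%, loss ≈ 18163 × 2.465/100 ≈ 448.
Year 2002: gap = -1.7 × (9.19 - 4.98) = -7.157%, loss ≈ 18163 × 7.157/100 ≈ 1300.
Total lost output = 1457 + 364 + 448 + 1300 = 3569 billion.

$3,569 billion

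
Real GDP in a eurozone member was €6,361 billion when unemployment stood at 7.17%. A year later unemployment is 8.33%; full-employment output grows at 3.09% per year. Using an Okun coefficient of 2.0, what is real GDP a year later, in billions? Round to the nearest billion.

Δu = 8.33 - 7.17 = 1.16 points.
Okun's law (growth form): g_Y = g_Y* - β × Δu = 3.09 - 2.0 × (1.16) = 3.09 - 2.32 = 0.77%.
Real GDP in the next year = 6361 × (1 + 0.77/100) = 6361 × 1.0077 ≈ 6410 billion.

€6,410 billion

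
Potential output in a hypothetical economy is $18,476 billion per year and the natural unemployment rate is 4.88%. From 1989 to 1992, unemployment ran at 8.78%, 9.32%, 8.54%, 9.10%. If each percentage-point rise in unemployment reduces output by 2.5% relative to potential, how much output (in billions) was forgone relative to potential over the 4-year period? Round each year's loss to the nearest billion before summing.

Year 1989: gap = -2.5 × (8.78 - 4.88) = -9.75%, loss ≈ 18476 × 9.75/100 ≈ 1801.
Year 1990: gap = -2.5 × (9.32 - 4.88) = -11.1%, loss ≈ 18476 × 11.1/100 ≈ 2051.
Year 1991: gap = -2.5 × (8.54 - 4.88) = -9.15%, loss ≈ 18476 × 9.15/100 ≈ 1691.
Year 1992: gap = -2.5 × (9.1 - 4.88) = -10.55%, loss ≈ 18476 × 10.55/100 ≈ 1949.
Total lost output = 1801 + 2051 + 1691 + 1949 = 7492 billion.

$7,492 billion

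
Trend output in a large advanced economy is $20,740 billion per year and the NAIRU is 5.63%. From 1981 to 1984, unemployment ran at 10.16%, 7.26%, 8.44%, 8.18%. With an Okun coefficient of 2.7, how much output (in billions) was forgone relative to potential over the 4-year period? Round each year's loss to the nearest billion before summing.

$6,452 billion

Year 1981: gap = -2.7 × (10.16 - 5.63) = -12.231%, loss ≈ 20740 × 12.231/100 ≈ 2537.
Year 1982: gap = -2.7 × (7.26 - 5.63) = -4.401%, loss ≈ 20740 × 4.401/100 ≈ 913.
Year 1983: gap = -2.7 × (8.44 - 5.63) = -7.587%, loss ≈ 20740 × 7.587/100 ≈ 1574.
Year 1984: gap = -2.7 × (8.18 - 5.63) = -6.885%, loss ≈ 20740 × 6.885/100 ≈ 1428.
Total lost output = 2537 + 913 + 1574 + 1428 = 6452 billion.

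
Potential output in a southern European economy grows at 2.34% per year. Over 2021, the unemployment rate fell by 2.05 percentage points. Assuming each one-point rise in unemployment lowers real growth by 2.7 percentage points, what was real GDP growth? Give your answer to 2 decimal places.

7.88%

Growth-rate Okun's law: g_Y = g_Y* - β × Δu.
g_Y = 2.34 - 2.7 × (-2.05) = 2.34 + 5.535 = 7.875%, i.e. 7.88% to 2 d.p.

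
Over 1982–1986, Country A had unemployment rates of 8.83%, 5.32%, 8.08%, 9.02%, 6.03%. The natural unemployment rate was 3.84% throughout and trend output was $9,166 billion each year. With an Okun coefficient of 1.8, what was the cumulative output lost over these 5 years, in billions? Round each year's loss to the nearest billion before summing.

Year 1982: gap = -1.8 × (8.83 - 3.84) = -8.982%, loss ≈ 9166 × 8.982/100 ≈ 823.
Year 1983: gap = -1.8 × (5.32 - 3.84) = -2.664%, loss ≈ 9166 × 2.664/100 ≈ 244.
Year 1984: gap = -1.8 × (8.08 - 3.84) = -7.632%, loss ≈ 9166 × 7.632/100 ≈ 700.
Year 1985: gap = -1.8 × (9.02 - 3.84) = -9.324%, loss ≈ 9166 × 9.324/100 ≈ 855.
Year 1986: gap = -1.8 × (6.03 - 3.84) = -3.942%, loss ≈ 9166 × 3.942/100 ≈ 361.
Total lost output = 823 + 244 + 700 + 855 + 361 = 2983 billion.

$2,983 billion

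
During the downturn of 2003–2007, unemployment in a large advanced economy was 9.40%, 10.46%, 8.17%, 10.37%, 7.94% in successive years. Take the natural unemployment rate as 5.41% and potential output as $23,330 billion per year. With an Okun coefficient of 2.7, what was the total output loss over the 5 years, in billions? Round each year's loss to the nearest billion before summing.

Year 2003: gap = -2.7 × (9.4 - 5.41) = -10.773%, loss ≈ 23330 × 10.773/100 ≈ 2513.
Year 2004: gap = -2.7 × (10.46 - 5.41) = -13.635%, loss ≈ 23330 × 13.635/100 ≈ 3181.
Year 2005: gap = -2.7 × (8.17 - 5.41) = -7.452%, loss ≈ 23330 × 7.452/100 ≈ 1739.
Year 2006: gap = -2.7 × (10.37 - 5.41) = -13.392%, loss ≈ 23330 × 13.392/100 ≈ 3124.
Year 2007: gap = -2.7 × (7.94 - 5.41) = -6.831%, loss ≈ 23330 × 6.831/100 ≈ 1594.
Total lost output = 2513 + 3181 + 1739 + 3124 + 1594 = 12151 billion.

$12,151 billion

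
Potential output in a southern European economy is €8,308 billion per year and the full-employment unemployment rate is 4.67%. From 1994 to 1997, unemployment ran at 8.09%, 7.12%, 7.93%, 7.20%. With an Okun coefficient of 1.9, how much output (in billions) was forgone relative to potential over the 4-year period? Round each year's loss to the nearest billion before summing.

Year 1994: gap = -1.9 × (8.09 - 4.67) = -6.498%, loss ≈ 8308 × 6.498/100 ≈ 540.
Year 1995: gap = -1.9 × (7.12 - 4.67) = -4.655%, loss ≈ 8308 × 4.655/100 ≈ 387.
Year 1996: gap = -1.9 × (7.93 - 4.67) = -6.194%, loss ≈ 8308 × 6.194/100 ≈ 515.
Year 1997: gap = -1.9 × (7.2 - 4.67) = -4.807%, loss ≈ 8308 × 4.807/100 ≈ 399.
Total lost output = 540 + 387 + 515 + 399 = 1841 billion.

€1,841 billion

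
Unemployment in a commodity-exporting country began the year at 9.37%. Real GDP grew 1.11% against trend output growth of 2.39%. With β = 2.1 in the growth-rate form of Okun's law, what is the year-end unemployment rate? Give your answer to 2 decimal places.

9.98%

Growth-rate Okun's law: g_Y = g_Y* - β × Δu, so Δu = (g_Y* - g_Y)/β.
Δu = (2.39 - 1.11)/2.1 = 1.28/2.1 = 0.61 percentage points.
Year-end unemployment = 9.37 + 0.61 = 9.98%.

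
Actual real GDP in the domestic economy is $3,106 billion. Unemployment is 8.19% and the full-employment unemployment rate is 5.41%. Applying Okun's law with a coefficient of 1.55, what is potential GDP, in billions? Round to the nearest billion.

Unemployment gap = 8.19 - 5.41 = 2.78 points, so output gap = -1.55 × 2.78 = -4.309%.
Since Y = Y* × (1 + gap/100), Y* = 3106/0.95691 ≈ 3246 billion.

$3,246 billion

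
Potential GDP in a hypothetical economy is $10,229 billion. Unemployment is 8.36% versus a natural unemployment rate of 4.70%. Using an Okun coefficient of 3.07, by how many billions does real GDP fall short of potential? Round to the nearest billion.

Output gap = -3.07 × (8.36 - 4.7) = -3.07 × 3.66 = -11.2362%.
Actual GDP ≈ 10229 × 0.887638 ≈ 9080 billion, so the shortfall is 10229 - 9080 = 1149 billion.

$1,149 billion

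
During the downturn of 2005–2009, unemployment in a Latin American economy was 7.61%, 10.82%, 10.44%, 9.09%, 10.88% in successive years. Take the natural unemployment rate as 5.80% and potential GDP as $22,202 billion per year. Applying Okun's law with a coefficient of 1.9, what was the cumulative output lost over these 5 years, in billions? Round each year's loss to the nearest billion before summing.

Year 2005: gap = -1.9 × (7.61 - 5.8) = -3.439%, loss ≈ 22202 × 3.439/100 ≈ 764.
Year 2006: gap = -1.9 × (10.82 - 5.8) = -9.538%, loss ≈ 22202 × 9.538/100 ≈ 2118.
Year 2007: gap = -1.9 × (10.44 - 5.8) = -8.816%, loss ≈ 22202 × 8.816/100 ≈ 1957.
Year 2008: gap = -1.9 × (9.09 - 5.8) = -6.251%, loss ≈ 22202 × 6.251/100 ≈ 1388.
Year 2009: gap = -1.9 × (10.88 - 5.8) = -9.652%, loss ≈ 22202 × 9.652/100 ≈ 2143.
Total lost output = 764 + 2118 + 1957 + 1388 + 2143 = 8370 billion.

$8,370 billion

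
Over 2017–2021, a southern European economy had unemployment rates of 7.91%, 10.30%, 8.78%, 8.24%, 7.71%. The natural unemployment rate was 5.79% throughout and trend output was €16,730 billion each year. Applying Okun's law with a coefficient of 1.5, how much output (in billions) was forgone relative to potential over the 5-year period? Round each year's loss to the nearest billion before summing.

€3,511 billion

Year 2017: gap = -1.5 × (7.91 - 5.79) = -3.18%, loss ≈ 16730 × 3.18/100 ≈ 532.
Year 2018: gap = -1.5 × (10.3 - 5.79) = -6.765%, loss ≈ 16730 × 6.765/100 ≈ 1132.
Year 2019: gap = -1.5 × (8.78 - 5.79) = -4.485%, loss ≈ 16730 × 4.485/100 ≈ 750.
Year 2020: gap = -1.5 × (8.24 - 5.79) = -3.675%, loss ≈ 16730 × 3.675/100 ≈ 615.
Year 2021: gap = -1.5 × (7.71 - 5.79) = -2.88%, loss ≈ 16730 × 2.88/100 ≈ 482.
Total lost output = 532 + 1132 + 750 + 615 + 482 = 3511 billion.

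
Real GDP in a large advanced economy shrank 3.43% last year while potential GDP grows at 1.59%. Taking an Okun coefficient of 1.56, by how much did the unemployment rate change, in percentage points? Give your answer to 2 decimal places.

3.22 percentage points

Growth-rate Okun's law: g_Y = g_Y* - β × Δu, so Δu = (g_Y* - g_Y)/β.
Δu = (1.59 + 3.43)/1.56 = 5.02/1.56 = 3.22 percentage points.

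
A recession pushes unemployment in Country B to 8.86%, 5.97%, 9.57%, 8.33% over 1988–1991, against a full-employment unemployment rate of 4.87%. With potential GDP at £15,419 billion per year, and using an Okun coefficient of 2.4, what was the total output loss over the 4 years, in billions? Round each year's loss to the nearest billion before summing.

£4,903 billion

Year 1988: gap = -2.4 × (8.86 - 4.87) = -9.576%, loss ≈ 15419 × 9.576/100 ≈ 1477.
Year 1989: gap = -2.4 × (5.97 - 4.87) = -2.64%, loss ≈ 15419 × 2.64/100 ≈ 407.
Year 1990: gap = -2.4 × (9.57 - 4.87) = -11.28%, loss ≈ 15419 × 11.28/100 ≈ 1739.
Year 1991: gap = -2.4 × (8.33 - 4.87) = -8.304%, loss ≈ 15419 × 8.304/100 ≈ 1280.
Total lost output = 1477 + 407 + 1739 + 1280 = 4903 billion.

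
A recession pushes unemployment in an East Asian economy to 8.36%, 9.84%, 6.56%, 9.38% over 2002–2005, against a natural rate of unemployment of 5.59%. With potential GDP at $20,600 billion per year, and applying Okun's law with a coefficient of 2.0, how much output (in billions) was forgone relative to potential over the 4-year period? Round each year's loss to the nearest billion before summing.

$4,853 billion

Year 2002: gap = -2.0 × (8.36 - 5.59) = -5.54%, loss ≈ 20600 × 5.54/100 ≈ 1141.
Year 2003: gap = -2.0 × (9.84 - 5.59) = -8.5%, loss ≈ 20600 × 8.5/100 ≈ 1751.
Year 2004: gap = -2.0 × (6.56 - 5.59) = -1.94%, loss ≈ 20600 × 1.94/100 ≈ 400.
Year 2005: gap = -2.0 × (9.38 - 5.59) = -7.58%, loss ≈ 20600 × 7.58/100 ≈ 1561.
Total lost output = 1141 + 1751 + 400 + 1561 = 4853 billion.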